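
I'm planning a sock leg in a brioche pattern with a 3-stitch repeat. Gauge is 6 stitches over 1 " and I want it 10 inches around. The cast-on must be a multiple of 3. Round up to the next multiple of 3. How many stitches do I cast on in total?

6 / 1 = 6 sts per inch.
10 × 6 = 60.00 sts.
Next multiple of 3: 60.

Cast on 60 stitches.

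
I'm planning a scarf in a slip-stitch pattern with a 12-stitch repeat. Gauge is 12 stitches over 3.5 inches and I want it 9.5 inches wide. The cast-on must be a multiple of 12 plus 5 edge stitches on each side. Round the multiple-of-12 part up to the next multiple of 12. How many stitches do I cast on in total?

CO 34 sts.

12 / 3.5 = 3.429 sts per inch.
9.5 × 3.429 = 32.57 sts.
Less 10 edge sts → 22.57 for the repeat.
Next multiple of 12: 24.
Add back 10 edge sts → 34.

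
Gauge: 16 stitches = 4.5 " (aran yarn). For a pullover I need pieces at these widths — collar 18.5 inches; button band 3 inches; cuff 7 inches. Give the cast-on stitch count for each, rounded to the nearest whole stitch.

collar 66; button band 11; cuff 25.

Rate = 16/4.5 = 3.556 sts per in.
collar: 18.5 × 3.556 = 65.78 → 66.
button band: 3 × 3.556 = 10.67 → 11.
cuff: 7 × 3.556 = 24.89 → 25.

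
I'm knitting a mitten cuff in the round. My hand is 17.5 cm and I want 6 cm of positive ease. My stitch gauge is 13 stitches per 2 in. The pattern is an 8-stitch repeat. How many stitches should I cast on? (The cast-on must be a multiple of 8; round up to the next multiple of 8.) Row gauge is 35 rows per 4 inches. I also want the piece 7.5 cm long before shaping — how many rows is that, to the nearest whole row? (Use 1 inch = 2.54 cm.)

Finished = 17.5 + 6 = 23.5 cm.
23.5 cm × 1/2.54 = 9.25 inches.
13/2 = 6.5 sts per in; 9.25 × 6.5 = 60.14 sts.
Next multiple of 8 → 64.
7.5 cm = 2.95 inches; × 8.75 = 25.84 → 26 rows.

Cast on 64 stitches; work 26 rows.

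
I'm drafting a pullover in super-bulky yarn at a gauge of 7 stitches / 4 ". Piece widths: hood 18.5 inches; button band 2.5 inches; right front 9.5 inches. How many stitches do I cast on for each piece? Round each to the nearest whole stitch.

Rate = 7/4 = 1.75 sts per in.
hood: 18.5 × 1.75 = 32.38 → 32.
button band: 2.5 × 1.75 = 4.38 → 4.
right front: 9.5 × 1.75 = 16.62 → 17.

hood 32; button band 4; right front 17.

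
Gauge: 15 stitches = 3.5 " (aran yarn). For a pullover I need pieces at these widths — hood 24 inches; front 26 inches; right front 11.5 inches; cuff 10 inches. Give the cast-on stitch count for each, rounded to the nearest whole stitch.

Rate = 15/3.5 = 4.286 sts per in.
hood: 24 × 4.286 = 102.86 → 103.
front: 26 × 4.286 = 111.43 → 111.
right front: 11.5 × 4.286 = 49.29 → 49.
cuff: 10 × 4.286 = 42.86 → 43.

hood 103; front 111; right front 49; cuff 43.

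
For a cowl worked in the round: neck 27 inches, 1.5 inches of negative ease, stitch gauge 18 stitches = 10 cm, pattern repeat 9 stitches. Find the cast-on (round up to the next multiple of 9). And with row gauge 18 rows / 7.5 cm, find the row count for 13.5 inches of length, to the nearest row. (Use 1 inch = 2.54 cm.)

Finished = 27 − 1.5 = 25.5 inches.
25.5 inches × 2.54 = 64.77 cm.
18/10 = 1.8 sts per cm; 64.77 × 1.8 = 116.59 sts.
Next multiple of 9 → 117.
13.5 inches = 34.29 cm; × 2.4 = 82.30 → 82 rows.

Cast on 117 stitches; work 82 rows.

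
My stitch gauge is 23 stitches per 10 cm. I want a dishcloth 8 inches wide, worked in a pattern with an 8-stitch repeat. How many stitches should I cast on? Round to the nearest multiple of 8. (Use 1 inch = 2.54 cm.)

Cast on 48 stitches.

8 in = 8 × 2.54 = 20.32 cm.
23 / 10 = 2.3 sts/cm.
20.32 × 2.3 = 46.74 sts.
→ 48.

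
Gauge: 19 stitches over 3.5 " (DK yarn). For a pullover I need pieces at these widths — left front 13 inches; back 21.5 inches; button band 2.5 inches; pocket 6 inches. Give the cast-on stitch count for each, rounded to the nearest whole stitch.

Rate = 19/3.5 = 5.429 sts per in.
left front: 13 × 5.429 = 70.57 → 71.
back: 21.5 × 5.429 = 116.71 → 117.
button band: 2.5 × 5.429 = 13.57 → 14.
pocket: 6 × 5.429 = 32.57 → 33.

left front 71; back 117; button band 14; pocket 33.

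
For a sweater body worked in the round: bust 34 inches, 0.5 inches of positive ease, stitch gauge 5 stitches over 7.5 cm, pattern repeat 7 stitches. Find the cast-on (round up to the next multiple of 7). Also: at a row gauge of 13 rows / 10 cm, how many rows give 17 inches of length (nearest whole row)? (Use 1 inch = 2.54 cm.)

Finished = 34 + 0.5 = 34.5 inches.
34.5 inches × 2.54 = 87.63 cm.
5/7.5 = 0.667 sts per cm; 87.63 × 0.667 = 58.42 sts.
Next multiple of 7 → 63.
17 inches = 43.18 cm; × 1.3 = 56.13 → 56 rows.

Cast on 63 stitches; work 56 rows.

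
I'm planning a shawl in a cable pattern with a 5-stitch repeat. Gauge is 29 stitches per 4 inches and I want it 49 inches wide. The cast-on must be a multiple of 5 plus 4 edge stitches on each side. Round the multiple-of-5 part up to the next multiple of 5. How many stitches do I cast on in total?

Cast on 358 stitches.

29 / 4 = 7.25 sts per inch.
49 × 7.25 = 355.25 sts.
Less 8 edge sts → 347.25 for the repeat.
Next multiple of 5: 350.
Add back 8 edge sts → 358.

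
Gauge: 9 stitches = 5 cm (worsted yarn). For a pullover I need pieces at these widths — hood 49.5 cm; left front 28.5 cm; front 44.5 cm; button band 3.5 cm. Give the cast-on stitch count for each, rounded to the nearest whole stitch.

Rate = 9/5 = 1.8 sts per cm.
hood: 49.5 × 1.8 = 89.10 → 89.
left front: 28.5 × 1.8 = 51.30 → 51.
front: 44.5 × 1.8 = 80.10 → 80.
button band: 3.5 × 1.8 = 6.30 → 6.

hood 89; left front 51; front 80; button band 6.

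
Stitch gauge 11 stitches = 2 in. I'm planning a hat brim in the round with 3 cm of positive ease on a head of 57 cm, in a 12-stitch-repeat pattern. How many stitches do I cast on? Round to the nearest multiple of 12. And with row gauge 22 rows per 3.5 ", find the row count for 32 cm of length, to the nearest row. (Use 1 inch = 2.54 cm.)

Finished = 57 + 3 = 60 cm.
60 cm × 1/2.54 = 23.62 inches.
11/2 = 5.5 sts per in; 23.62 × 5.5 = 129.92 sts.
Nearest multiple of 12 → 132.
32 cm = 12.60 inches; × 6.286 = 79.19 → 79 rows.

Cast on 132 stitches; work 79 rows.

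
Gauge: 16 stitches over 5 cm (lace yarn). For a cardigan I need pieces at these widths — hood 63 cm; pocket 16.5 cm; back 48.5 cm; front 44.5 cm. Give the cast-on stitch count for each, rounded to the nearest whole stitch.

Rate = 16/5 = 3.2 sts per cm.
hood: 63 × 3.2 = 201.60 → 202.
pocket: 16.5 × 3.2 = 52.80 → 53.
back: 48.5 × 3.2 = 155.20 → 155.
front: 44.5 × 3.2 = 142.40 → 142.

hood 202; pocket 53; back 155; front 142.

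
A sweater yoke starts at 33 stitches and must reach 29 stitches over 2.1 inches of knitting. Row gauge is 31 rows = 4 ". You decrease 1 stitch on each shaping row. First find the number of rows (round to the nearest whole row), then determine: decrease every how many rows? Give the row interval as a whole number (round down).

Decrease every 4th row.

Rows = 2.1 × 7.75 = 16.3 → 16 rows.
Stitches to remove: 4 → 4 shaping rows (at 1 st each).
16 / 4 = 4.00 → every 4 rows.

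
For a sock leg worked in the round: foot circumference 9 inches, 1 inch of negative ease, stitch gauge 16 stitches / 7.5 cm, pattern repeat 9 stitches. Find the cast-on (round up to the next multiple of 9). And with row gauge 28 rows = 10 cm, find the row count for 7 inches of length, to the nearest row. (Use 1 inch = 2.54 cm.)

Finished = 9 − 1 = 8 inches.
8 inches × 2.54 = 20.32 cm.
16/7.5 = 2.133 sts per cm; 20.32 × 2.133 = 43.35 sts.
Next multiple of 9 → 45.
7 inches = 17.78 cm; × 2.8 = 49.78 → 50 rows.

Cast on 45 stitches; work 50 rows.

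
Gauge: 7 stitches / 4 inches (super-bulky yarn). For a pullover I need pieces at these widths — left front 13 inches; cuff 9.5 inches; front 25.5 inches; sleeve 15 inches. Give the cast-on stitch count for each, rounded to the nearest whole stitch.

left front 23; cuff 17; front 45; sleeve 26.

Rate = 7/4 = 1.75 sts per in.
left front: 13 × 1.75 = 22.75 → 23.
cuff: 9.5 × 1.75 = 16.62 → 17.
front: 25.5 × 1.75 = 44.62 → 45.
sleeve: 15 × 1.75 = 26.25 → 26.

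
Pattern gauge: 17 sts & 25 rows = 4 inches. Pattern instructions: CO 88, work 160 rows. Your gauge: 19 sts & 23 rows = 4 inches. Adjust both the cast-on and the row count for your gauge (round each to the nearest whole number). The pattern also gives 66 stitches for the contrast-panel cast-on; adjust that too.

Stitches: 88 × 19/17 = 98.35 → 98.
Rows: 160 × 23/25 = 147.20 → 147.
contrast-panel cast-on: 66 × 19/17 = 73.76 → 74.

Cast on 98 stitches; work 147 rows; contrast-panel cast-on 74 stitches.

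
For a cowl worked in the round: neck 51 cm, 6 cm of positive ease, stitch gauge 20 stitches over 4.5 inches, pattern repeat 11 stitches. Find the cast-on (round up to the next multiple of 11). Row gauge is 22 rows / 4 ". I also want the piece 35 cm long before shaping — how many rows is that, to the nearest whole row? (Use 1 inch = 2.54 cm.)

Cast on 110 stitches; work 76 rows.

Finished = 51 + 6 = 57 cm.
57 cm × 1/2.54 = 22.44 inches.
20/4.5 = 4.444 sts per in; 22.44 × 4.444 = 99.74 sts.
Next multiple of 11 → 110.
35 cm = 13.78 inches; × 5.5 = 75.79 → 76 rows.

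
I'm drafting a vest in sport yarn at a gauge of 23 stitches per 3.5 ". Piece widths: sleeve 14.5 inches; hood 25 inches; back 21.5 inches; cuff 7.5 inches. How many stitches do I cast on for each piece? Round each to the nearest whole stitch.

sleeve 95; hood 164; back 141; cuff 49.

Rate = 23/3.5 = 6.571 sts per in.
sleeve: 14.5 × 6.571 = 95.29 → 95.
hood: 25 × 6.571 = 164.29 → 164.
back: 21.5 × 6.571 = 141.29 → 141.
cuff: 7.5 × 6.571 = 49.29 → 49.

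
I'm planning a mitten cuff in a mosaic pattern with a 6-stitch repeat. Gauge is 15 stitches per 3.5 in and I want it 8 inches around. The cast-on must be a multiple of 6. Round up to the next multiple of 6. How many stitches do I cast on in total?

15 / 3.5 = 4.286 sts per inch.
8 × 4.286 = 34.29 sts.
Next multiple of 6: 36.

36 stitches.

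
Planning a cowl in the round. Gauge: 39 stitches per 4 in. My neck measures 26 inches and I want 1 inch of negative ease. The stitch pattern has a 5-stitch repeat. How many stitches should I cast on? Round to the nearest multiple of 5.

Finished = 26 − 1 = 25 inches.
39 / 4 = 9.75 sts/in.
25 × 9.75 = 243.75 sts.
Nearest multiple of 5: 245.

Cast on 245 stitches.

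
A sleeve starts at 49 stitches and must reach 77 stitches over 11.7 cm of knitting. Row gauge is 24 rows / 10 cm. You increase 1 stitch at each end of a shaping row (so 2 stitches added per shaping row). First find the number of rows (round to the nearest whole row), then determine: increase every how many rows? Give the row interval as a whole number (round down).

Rows = 11.7 × 2.4 = 28.1 → 28 rows.
Stitches to add: 28 → 14 shaping rows (at 2 st each).
28 / 14 = 2.00 → every 2 rows.

Increase every 2nd row.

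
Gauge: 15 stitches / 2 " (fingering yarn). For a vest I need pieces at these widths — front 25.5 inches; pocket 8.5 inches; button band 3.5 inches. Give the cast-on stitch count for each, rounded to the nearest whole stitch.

front 191; pocket 64; button band 26.

Rate = 15/2 = 7.5 sts per in.
front: 25.5 × 7.5 = 191.25 → 191.
pocket: 8.5 × 7.5 = 63.75 → 64.
button band: 3.5 × 7.5 = 26.25 → 26.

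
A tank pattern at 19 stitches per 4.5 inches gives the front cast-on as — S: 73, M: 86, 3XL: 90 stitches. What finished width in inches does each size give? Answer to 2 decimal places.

19/4.5 = 4.222 sts per in.
S: 73 / 4.222 = 17.289 → 17.29 in.
M: 86 / 4.222 = 20.368 → 20.37 in.
3XL: 90 / 4.222 = 21.316 → 21.32 in.

S 17.29 inches; M 20.37 inches; 3XL 21.32 inches.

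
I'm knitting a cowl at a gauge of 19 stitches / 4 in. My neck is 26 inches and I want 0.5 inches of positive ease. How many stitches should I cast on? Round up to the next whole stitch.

Finished = 26 + 0.5 = 26.5 in.
19 / 4 = 4.75 sts per inch.
26.50 × 4.75 = 125.88 sts.
→ 126 sts.

CO 126 sts.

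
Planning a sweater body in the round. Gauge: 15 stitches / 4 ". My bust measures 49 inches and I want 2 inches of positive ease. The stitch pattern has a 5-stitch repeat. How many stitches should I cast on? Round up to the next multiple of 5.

Cast on 195 stitches.

Finished = 49 + 2 = 51 inches.
15 / 4 = 3.75 sts/in.
51 × 3.75 = 191.25 sts.
Next multiple of 5: 195.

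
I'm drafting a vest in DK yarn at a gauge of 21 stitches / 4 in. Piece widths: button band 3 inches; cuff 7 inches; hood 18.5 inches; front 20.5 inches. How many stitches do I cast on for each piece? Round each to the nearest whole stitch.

button band 16; cuff 37; hood 97; front 108.

Rate = 21/4 = 5.25 sts per in.
button band: 3 × 5.25 = 15.75 → 16.
cuff: 7 × 5.25 = 36.75 → 37.
hood: 18.5 × 5.25 = 97.12 → 97.
front: 20.5 × 5.25 = 107.62 → 108.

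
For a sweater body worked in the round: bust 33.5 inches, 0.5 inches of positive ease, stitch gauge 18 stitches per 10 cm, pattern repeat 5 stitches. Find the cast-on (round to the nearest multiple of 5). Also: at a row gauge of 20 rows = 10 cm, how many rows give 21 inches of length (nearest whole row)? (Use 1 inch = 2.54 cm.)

Finished = 33.5 + 0.5 = 34 inches.
34 inches × 2.54 = 86.36 cm.
18/10 = 1.8 sts per cm; 86.36 × 1.8 = 155.45 sts.
Nearest multiple of 5 → 155.
21 inches = 53.34 cm; × 2 = 106.68 → 107 rows.

Cast on 155 stitches; work 107 rows.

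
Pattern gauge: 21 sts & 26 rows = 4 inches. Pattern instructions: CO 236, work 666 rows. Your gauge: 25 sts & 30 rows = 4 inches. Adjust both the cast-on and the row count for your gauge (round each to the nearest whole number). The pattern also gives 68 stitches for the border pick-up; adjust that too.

Cast on 281 stitches; work 768 rows; border pick-up 81 stitches.

Stitches: 236 × 25/21 = 280.95 → 281.
Rows: 666 × 30/26 = 768.46 → 768.
border pick-up: 68 × 25/21 = 80.95 → 81.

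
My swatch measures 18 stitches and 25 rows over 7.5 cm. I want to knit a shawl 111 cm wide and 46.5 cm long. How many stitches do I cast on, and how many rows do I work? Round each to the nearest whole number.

Stitch gauge = 18/7.5 = 2.4 sts/cm; 111 × 2.4 = 266.40 → 266 sts.
Row gauge = 25/7.5 = 3.333 rows/cm; 46.5 × 3.333 = 155.00 → 155 rows.

Cast on 266 stitches and work 155 rows.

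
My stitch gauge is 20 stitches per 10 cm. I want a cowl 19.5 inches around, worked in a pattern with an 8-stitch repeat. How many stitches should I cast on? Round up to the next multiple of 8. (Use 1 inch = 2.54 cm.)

104 stitches.

19.5 in = 19.5 × 2.54 = 49.53 cm.
20 / 10 = 2 sts/cm.
49.53 × 2 = 99.06 sts.
→ 104.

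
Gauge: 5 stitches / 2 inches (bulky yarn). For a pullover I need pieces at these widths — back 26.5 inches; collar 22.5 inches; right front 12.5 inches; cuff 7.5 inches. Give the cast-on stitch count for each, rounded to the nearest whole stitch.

back 66; collar 56; right front 31; cuff 19.

Rate = 5/2 = 2.5 sts per in.
back: 26.5 × 2.5 = 66.25 → 66.
collar: 22.5 × 2.5 = 56.25 → 56.
right front: 12.5 × 2.5 = 31.25 → 31.
cuff: 7.5 × 2.5 = 18.75 → 19.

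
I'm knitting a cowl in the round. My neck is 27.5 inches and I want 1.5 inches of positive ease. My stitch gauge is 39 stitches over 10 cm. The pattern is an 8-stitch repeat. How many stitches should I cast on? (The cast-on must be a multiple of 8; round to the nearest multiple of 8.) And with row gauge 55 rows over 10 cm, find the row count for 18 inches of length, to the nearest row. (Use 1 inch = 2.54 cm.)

Cast on 288 stitches; work 251 rows.

Finished = 27.5 + 1.5 = 29 inches.
29 inches × 2.54 = 73.66 cm.
39/10 = 3.9 sts per cm; 73.66 × 3.9 = 287.27 sts.
Nearest multiple of 8 → 288.
18 inches = 45.72 cm; × 5.5 = 251.46 → 251 rows.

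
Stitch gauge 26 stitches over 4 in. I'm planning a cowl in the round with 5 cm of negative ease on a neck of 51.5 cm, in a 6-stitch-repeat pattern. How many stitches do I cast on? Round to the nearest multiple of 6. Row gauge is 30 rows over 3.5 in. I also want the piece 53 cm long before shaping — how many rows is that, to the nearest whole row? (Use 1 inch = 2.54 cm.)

Finished = 51.5 − 5 = 46.5 cm.
46.5 cm × 1/2.54 = 18.31 inches.
26/4 = 6.5 sts per in; 18.31 × 6.5 = 119.00 sts.
Nearest multiple of 6 → 120.
53 cm = 20.87 inches; × 8.571 = 178.85 → 179 rows.

Cast on 120 stitches; work 179 rows.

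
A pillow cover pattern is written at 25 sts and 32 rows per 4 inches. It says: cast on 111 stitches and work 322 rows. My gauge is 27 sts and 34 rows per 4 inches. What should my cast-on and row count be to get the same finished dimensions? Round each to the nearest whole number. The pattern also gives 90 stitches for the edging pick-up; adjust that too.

Stitches: 111 × 27/25 = 119.88 → 120.
Rows: 322 × 34/32 = 342.12 → 342.
edging pick-up: 90 × 27/25 = 97.20 → 97.

Cast on 120 stitches; work 342 rows; edging pick-up 97 stitches.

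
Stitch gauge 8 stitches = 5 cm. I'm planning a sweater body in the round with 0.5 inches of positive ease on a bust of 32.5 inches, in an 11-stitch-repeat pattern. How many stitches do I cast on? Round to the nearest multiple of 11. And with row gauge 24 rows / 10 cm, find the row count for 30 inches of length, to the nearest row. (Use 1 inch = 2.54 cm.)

Finished = 32.5 + 0.5 = 33 inches.
33 inches × 2.54 = 83.82 cm.
8/5 = 1.6 sts per cm; 83.82 × 1.6 = 134.11 sts.
Nearest multiple of 11 → 132.
30 inches = 76.20 cm; × 2.4 = 182.88 → 183 rows.

Cast on 132 stitches; work 183 rows.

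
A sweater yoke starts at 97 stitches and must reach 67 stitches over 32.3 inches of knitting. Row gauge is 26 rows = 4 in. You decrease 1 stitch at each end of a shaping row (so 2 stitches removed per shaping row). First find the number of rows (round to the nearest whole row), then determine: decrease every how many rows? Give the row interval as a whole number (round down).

Decrease every 14th row.

Rows = 32.3 × 6.5 = 209.9 → 210 rows.
Stitches to remove: 30 → 15 shaping rows (at 2 st each).
210 / 15 = 14.00 → every 14 rows.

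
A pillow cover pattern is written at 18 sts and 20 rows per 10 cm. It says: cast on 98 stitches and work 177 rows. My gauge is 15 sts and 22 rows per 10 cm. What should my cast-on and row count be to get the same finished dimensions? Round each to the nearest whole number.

Cast on 82 stitches; work 195 rows.

Stitches: 98 × 15/18 = 81.67 → 82.
Rows: 177 × 22/20 = 194.70 → 195.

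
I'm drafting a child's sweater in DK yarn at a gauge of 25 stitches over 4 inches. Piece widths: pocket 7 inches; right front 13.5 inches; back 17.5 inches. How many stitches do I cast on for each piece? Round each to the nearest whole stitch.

pocket 44; right front 84; back 109.

Rate = 25/4 = 6.25 sts per in.
pocket: 7 × 6.25 = 43.75 → 44.
right front: 13.5 × 6.25 = 84.38 → 84.
back: 17.5 × 6.25 = 109.38 → 109.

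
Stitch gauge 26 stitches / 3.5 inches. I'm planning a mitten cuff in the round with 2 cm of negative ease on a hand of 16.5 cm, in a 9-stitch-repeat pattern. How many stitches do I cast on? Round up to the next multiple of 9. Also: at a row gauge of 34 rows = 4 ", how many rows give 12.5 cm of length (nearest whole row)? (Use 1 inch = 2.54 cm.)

Finished = 16.5 − 2 = 14.5 cm.
14.5 cm × 1/2.54 = 5.71 inches.
26/3.5 = 7.429 sts per in; 5.71 × 7.429 = 42.41 sts.
Next multiple of 9 → 45.
12.5 cm = 4.92 inches; × 8.5 = 41.83 → 42 rows.

Cast on 45 stitches; work 42 rows.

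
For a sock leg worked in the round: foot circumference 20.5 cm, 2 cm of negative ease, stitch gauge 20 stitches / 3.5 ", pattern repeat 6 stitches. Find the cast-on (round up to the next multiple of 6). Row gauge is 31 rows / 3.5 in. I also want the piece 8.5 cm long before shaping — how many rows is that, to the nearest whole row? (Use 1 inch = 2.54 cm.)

Finished = 20.5 − 2 = 18.5 cm.
18.5 cm × 1/2.54 = 7.28 inches.
20/3.5 = 5.714 sts per in; 7.28 × 5.714 = 41.62 sts.
Next multiple of 6 → 42.
8.5 cm = 3.35 inches; × 8.857 = 29.64 → 30 rows.

Cast on 42 stitches; work 30 rows.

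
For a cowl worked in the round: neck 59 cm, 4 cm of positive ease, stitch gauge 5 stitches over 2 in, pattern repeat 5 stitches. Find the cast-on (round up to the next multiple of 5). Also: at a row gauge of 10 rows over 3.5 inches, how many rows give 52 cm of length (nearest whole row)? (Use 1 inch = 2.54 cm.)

Cast on 65 stitches; work 58 rows.

Finished = 59 + 4 = 63 cm.
63 cm × 1/2.54 = 24.80 inches.
5/2 = 2.5 sts per in; 24.80 × 2.5 = 62.01 sts.
Next multiple of 5 → 65.
52 cm = 20.47 inches; × 2.857 = 58.49 → 58 rows.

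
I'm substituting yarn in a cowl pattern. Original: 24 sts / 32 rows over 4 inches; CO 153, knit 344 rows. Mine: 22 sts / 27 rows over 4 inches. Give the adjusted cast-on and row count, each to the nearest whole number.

Cast on 140 stitches; work 290 rows.

Stitches: 153 × 22/24 = 140.25 → 140.
Rows: 344 × 27/32 = 290.25 → 290.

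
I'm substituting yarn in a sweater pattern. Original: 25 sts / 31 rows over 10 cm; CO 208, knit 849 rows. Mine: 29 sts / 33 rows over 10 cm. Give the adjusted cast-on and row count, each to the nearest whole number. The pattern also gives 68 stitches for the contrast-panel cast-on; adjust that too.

Stitches: 208 × 29/25 = 241.28 → 241.
Rows: 849 × 33/31 = 903.77 → 904.
contrast-panel cast-on: 68 × 29/25 = 78.88 → 79.

Cast on 241 stitches; work 904 rows; contrast-panel cast-on 79 stitches.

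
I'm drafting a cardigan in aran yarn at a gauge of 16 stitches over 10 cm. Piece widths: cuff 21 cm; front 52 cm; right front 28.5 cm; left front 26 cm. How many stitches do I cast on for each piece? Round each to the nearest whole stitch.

Rate = 16/10 = 1.6 sts per cm.
cuff: 21 × 1.6 = 33.60 → 34.
front: 52 × 1.6 = 83.20 → 83.
right front: 28.5 × 1.6 = 45.60 → 46.
left front: 26 × 1.6 = 41.60 → 42.

cuff 34; front 83; right front 46; left front 42.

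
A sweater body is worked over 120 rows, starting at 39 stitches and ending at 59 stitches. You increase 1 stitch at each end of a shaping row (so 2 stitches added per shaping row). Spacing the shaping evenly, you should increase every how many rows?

Increase every 12th row.

Stitches to add: |59 − 39| = 20.
Shaping rows needed: 20 / 2 = 10.
120 rows / 10 = every 12 rows.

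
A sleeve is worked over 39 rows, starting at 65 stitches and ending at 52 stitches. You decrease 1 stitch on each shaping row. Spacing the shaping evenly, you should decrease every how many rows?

Decrease every 3rd row.

Stitches to remove: |52 − 65| = 13.
Shaping rows needed: 13 / 1 = 13.
39 rows / 13 = every 3 rows.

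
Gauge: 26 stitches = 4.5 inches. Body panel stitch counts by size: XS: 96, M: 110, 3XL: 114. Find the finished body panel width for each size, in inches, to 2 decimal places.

XS 16.62 inches; M 19.04 inches; 3XL 19.73 inches.

26/4.5 = 5.778 sts per in.
XS: 96 / 5.778 = 16.615 → 16.62 in.
M: 110 / 5.778 = 19.038 → 19.04 in.
3XL: 114 / 5.778 = 19.731 → 19.73 in.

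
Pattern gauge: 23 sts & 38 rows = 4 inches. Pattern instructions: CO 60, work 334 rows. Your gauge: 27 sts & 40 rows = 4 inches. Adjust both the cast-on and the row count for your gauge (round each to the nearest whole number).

Cast on 70 stitches; work 352 rows.

Stitches: 60 × 27/23 = 70.43 → 70.
Rows: 334 × 40/38 = 351.58 → 352.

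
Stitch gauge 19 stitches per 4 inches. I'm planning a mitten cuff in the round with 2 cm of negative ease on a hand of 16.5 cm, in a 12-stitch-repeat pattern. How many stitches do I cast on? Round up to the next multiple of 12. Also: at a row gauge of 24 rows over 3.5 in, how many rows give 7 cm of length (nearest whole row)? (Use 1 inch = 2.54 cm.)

Cast on 36 stitches; work 19 rows.

Finished = 16.5 − 2 = 14.5 cm.
14.5 cm × 1/2.54 = 5.71 inches.
19/4 = 4.75 sts per in; 5.71 × 4.75 = 27.12 sts.
Next multiple of 12 → 36.
7 cm = 2.76 inches; × 6.857 = 18.90 → 19 rows.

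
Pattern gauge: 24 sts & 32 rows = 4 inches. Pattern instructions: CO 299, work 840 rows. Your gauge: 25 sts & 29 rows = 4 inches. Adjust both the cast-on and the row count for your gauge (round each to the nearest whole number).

Cast on 311 stitches; work 761 rows.

Stitches: 299 × 25/24 = 311.46 → 311.
Rows: 840 × 29/32 = 761.25 → 761.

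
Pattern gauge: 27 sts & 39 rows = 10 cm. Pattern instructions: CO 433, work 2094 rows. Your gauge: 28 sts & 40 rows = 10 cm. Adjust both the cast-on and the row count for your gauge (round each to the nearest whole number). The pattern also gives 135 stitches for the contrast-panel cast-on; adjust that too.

Stitches: 433 × 28/27 = 449.04 → 449.
Rows: 2094 × 40/39 = 2147.69 → 2148.
contrast-panel cast-on: 135 × 28/27 = 140.00 → 140.

Cast on 449 stitches; work 2148 rows; contrast-panel cast-on 140 stitches.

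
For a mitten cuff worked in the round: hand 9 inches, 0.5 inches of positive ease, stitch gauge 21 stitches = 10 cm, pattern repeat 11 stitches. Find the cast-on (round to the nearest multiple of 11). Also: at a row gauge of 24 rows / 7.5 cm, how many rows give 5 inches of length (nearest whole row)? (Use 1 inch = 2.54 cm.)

Finished = 9 + 0.5 = 9.5 inches.
9.5 inches × 2.54 = 24.13 cm.
21/10 = 2.1 sts per cm; 24.13 × 2.1 = 50.67 sts.
Nearest multiple of 11 → 55.
5 inches = 12.70 cm; × 3.2 = 40.64 → 41 rows.

Cast on 55 stitches; work 41 rows.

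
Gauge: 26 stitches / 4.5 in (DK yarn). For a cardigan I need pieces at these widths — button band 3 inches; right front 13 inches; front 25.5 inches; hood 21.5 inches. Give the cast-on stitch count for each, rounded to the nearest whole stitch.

Rate = 26/4.5 = 5.778 sts per in.
button band: 3 × 5.778 = 17.33 → 17.
right front: 13 × 5.778 = 75.11 → 75.
front: 25.5 × 5.778 = 147.33 → 147.
hood: 21.5 × 5.778 = 124.22 → 124.

button band 17; right front 75; front 147; hood 124.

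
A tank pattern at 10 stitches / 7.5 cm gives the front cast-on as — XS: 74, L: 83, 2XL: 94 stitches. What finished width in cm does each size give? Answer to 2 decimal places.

XS 55.50 cm; L 62.25 cm; 2XL 70.50 cm.

10/7.5 = 1.333 sts per cm.
XS: 74 / 1.333 = 55.500 → 55.50 cm.
L: 83 / 1.333 = 62.250 → 62.25 cm.
2XL: 94 / 1.333 = 70.500 → 70.50 cm.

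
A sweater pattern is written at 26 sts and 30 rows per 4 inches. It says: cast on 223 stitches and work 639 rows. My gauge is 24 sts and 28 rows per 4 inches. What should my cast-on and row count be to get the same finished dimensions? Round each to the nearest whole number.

Cast on 206 stitches; work 596 rows.

Stitches: 223 × 24/26 = 205.85 → 206.
Rows: 639 × 28/30 = 596.40 → 596.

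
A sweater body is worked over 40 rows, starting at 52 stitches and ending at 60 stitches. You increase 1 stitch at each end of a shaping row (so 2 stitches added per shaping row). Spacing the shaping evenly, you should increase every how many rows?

Increase every 10th row.

Stitches to add: |60 − 52| = 8.
Shaping rows needed: 8 / 2 = 4.
40 rows / 4 = every 10 rows.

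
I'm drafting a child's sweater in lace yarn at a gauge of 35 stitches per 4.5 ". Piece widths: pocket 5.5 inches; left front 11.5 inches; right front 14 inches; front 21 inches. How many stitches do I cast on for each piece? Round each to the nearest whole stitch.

pocket 43; left front 89; right front 109; front 163.

Rate = 35/4.5 = 7.778 sts per in.
pocket: 5.5 × 7.778 = 42.78 → 43.
left front: 11.5 × 7.778 = 89.44 → 89.
right front: 14 × 7.778 = 108.89 → 109.
front: 21 × 7.778 = 163.33 → 163.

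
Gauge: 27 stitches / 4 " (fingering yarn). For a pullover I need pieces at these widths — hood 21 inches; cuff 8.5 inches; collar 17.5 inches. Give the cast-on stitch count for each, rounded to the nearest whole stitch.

hood 142; cuff 57; collar 118.

Rate = 27/4 = 6.75 sts per in.
hood: 21 × 6.75 = 141.75 → 142.
cuff: 8.5 × 6.75 = 57.38 → 57.
collar: 17.5 × 6.75 = 118.12 → 118.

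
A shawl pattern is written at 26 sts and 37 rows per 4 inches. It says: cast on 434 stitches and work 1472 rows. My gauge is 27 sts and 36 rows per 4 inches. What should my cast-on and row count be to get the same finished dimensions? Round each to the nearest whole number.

Cast on 451 stitches; work 1432 rows.

Stitches: 434 × 27/26 = 450.69 → 451.
Rows: 1472 × 36/37 = 1432.22 → 1432.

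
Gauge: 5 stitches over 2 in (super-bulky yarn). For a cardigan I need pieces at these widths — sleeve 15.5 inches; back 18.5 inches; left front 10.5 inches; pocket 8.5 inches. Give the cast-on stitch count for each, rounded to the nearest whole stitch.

sleeve 39; back 46; left front 26; pocket 21.

Rate = 5/2 = 2.5 sts per in.
sleeve: 15.5 × 2.5 = 38.75 → 39.
back: 18.5 × 2.5 = 46.25 → 46.
left front: 10.5 × 2.5 = 26.25 → 26.
pocket: 8.5 × 2.5 = 21.25 → 21.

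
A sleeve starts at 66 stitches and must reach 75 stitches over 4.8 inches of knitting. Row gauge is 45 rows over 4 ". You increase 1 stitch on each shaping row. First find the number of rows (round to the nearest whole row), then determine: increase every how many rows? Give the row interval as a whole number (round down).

Increase every 6th row.

Rows = 4.8 × 11.25 = 54.0 → 54 rows.
Stitches to add: 9 → 9 shaping rows (at 1 st each).
54 / 9 = 6.00 → every 6 rows.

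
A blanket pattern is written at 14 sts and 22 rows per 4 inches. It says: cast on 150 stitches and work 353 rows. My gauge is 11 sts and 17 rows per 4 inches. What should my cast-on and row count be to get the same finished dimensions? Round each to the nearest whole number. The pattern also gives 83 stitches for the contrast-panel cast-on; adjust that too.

Cast on 118 stitches; work 273 rows; contrast-panel cast-on 65 stitches.

Stitches: 150 × 11/14 = 117.86 → 118.
Rows: 353 × 17/22 = 272.77 → 273.
contrast-panel cast-on: 83 × 11/14 = 65.21 → 65.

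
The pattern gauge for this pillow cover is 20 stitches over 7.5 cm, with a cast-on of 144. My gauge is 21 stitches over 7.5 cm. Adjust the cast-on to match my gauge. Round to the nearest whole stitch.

Scale factor = 21 / 20 = 1.050.
144 × 21 / 20 = 151.20 sts.
→ 151 sts.

Cast on 151 stitches.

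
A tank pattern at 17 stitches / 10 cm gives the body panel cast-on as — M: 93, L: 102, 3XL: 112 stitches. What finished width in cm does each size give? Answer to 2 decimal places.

17/10 = 1.7 sts per cm.
M: 93 / 1.7 = 54.706 → 54.71 cm.
L: 102 / 1.7 = 60.000 → 60.00 cm.
3XL: 112 / 1.7 = 65.882 → 65.88 cm.

M 54.71 cm; L 60.00 cm; 3XL 65.88 cm.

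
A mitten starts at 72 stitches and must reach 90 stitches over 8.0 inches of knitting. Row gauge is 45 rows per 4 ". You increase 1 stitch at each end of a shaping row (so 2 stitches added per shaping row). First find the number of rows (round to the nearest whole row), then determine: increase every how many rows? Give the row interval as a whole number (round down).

Rows = 8.0 × 11.25 = 90.0 → 90 rows.
Stitches to add: 18 → 9 shaping rows (at 2 st each).
90 / 9 = 10.00 → every 10 rows.

Increase every 10th row.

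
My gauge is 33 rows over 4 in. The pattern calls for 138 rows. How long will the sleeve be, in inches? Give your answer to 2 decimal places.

16.73 inches.

33 rows / 4 inch = 8.25 rows per inch.
138 / 8.25 = 16.727 inches.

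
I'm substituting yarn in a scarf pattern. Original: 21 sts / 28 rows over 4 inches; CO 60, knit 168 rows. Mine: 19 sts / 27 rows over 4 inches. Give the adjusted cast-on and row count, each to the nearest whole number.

Cast on 54 stitches; work 162 rows.

Stitches: 60 × 19/21 = 54.29 → 54.
Rows: 168 × 27/28 = 162.00 → 162.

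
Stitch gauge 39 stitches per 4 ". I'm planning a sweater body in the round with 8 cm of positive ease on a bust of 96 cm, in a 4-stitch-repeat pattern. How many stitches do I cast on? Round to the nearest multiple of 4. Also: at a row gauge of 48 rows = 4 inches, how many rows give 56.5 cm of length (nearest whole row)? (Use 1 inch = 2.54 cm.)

Cast on 400 stitches; work 267 rows.

Finished = 96 + 8 = 104 cm.
104 cm × 1/2.54 = 40.94 inches.
39/4 = 9.75 sts per in; 40.94 × 9.75 = 399.21 sts.
Nearest multiple of 4 → 400.
56.5 cm = 22.24 inches; × 12 = 266.93 → 267 rows.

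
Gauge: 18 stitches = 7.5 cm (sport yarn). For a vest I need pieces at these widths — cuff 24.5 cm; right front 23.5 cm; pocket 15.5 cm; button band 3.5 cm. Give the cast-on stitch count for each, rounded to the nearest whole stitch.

cuff 59; right front 56; pocket 37; button band 8.

Rate = 18/7.5 = 2.4 sts per cm.
cuff: 24.5 × 2.4 = 58.80 → 59.
right front: 23.5 × 2.4 = 56.40 → 56.
pocket: 15.5 × 2.4 = 37.20 → 37.
button band: 3.5 × 2.4 = 8.40 → 8.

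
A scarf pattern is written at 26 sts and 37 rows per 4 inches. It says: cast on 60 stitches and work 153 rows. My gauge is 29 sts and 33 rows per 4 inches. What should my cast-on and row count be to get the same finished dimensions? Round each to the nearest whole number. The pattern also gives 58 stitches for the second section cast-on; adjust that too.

Stitches: 60 × 29/26 = 66.92 → 67.
Rows: 153 × 33/37 = 136.46 → 136.
second section cast-on: 58 × 29/26 = 64.69 → 65.

Cast on 67 stitches; work 136 rows; second section cast-on 65 stitches.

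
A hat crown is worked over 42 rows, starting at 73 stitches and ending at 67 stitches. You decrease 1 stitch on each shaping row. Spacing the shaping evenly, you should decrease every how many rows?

Decrease every 7th row.

Stitches to remove: |67 − 73| = 6.
Shaping rows needed: 6 / 1 = 6.
42 rows / 6 = every 7 rows.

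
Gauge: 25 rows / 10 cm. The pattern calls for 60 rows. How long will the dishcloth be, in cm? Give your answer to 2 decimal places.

25 rows / 10 cm = 2.5 rows per cm.
60 / 2.5 = 24.000 cm.

24.00 cm.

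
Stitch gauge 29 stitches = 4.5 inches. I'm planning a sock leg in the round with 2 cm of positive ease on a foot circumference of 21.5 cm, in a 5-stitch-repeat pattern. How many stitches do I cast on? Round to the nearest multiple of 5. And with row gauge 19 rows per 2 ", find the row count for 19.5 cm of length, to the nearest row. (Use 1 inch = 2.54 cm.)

Cast on 60 stitches; work 73 rows.

Finished = 21.5 + 2 = 23.5 cm.
23.5 cm × 1/2.54 = 9.25 inches.
29/4.5 = 6.444 sts per in; 9.25 × 6.444 = 59.62 sts.
Nearest multiple of 5 → 60.
19.5 cm = 7.68 inches; × 9.5 = 72.93 → 73 rows.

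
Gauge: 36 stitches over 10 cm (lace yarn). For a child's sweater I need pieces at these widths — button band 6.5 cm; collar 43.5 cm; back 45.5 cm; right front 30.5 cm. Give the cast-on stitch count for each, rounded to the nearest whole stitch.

button band 23; collar 157; back 164; right front 110.

Rate = 36/10 = 3.6 sts per cm.
button band: 6.5 × 3.6 = 23.40 → 23.
collar: 43.5 × 3.6 = 156.60 → 157.
back: 45.5 × 3.6 = 163.80 → 164.
right front: 30.5 × 3.6 = 109.80 → 110.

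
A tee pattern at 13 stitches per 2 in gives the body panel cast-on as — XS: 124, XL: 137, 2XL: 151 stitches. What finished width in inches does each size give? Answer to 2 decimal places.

13/2 = 6.5 sts per in.
XS: 124 / 6.5 = 19.077 → 19.08 in.
XL: 137 / 6.5 = 21.077 → 21.08 in.
2XL: 151 / 6.5 = 23.231 → 23.23 in.

XS 19.08 inches; XL 21.08 inches; 2XL 23.23 inches.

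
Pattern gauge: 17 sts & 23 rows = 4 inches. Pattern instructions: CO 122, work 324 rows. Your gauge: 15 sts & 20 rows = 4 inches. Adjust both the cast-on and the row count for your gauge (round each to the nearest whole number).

Cast on 108 stitches; work 282 rows.

Stitches: 122 × 15/17 = 107.65 → 108.
Rows: 324 × 20/23 = 281.74 → 282.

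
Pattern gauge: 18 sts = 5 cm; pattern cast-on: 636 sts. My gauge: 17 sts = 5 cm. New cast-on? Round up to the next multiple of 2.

Cast on 602 stitches.

Scale factor = 17 / 18 = 0.944.
636 × 17 / 18 = 600.67 sts.
→ 602 sts.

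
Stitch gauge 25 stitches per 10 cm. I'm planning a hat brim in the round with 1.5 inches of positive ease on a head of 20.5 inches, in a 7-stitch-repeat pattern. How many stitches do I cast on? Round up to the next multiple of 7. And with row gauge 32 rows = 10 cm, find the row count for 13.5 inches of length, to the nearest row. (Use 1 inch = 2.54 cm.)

Cast on 140 stitches; work 110 rows.

Finished = 20.5 + 1.5 = 22 inches.
22 inches × 2.54 = 55.88 cm.
25/10 = 2.5 sts per cm; 55.88 × 2.5 = 139.70 sts.
Next multiple of 7 → 140.
13.5 inches = 34.29 cm; × 3.2 = 109.73 → 110 rows.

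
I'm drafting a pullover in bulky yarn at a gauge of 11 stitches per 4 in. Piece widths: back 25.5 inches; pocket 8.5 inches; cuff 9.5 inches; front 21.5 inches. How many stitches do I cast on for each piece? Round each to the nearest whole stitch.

back 70; pocket 23; cuff 26; front 59.

Rate = 11/4 = 2.75 sts per in.
back: 25.5 × 2.75 = 70.12 → 70.
pocket: 8.5 × 2.75 = 23.38 → 23.
cuff: 9.5 × 2.75 = 26.12 → 26.
front: 21.5 × 2.75 = 59.12 → 59.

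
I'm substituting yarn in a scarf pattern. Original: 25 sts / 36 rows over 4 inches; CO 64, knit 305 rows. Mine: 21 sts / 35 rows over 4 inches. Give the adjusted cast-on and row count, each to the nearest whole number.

Cast on 54 stitches; work 297 rows.

Stitches: 64 × 21/25 = 53.76 → 54.
Rows: 305 × 35/36 = 296.53 → 297.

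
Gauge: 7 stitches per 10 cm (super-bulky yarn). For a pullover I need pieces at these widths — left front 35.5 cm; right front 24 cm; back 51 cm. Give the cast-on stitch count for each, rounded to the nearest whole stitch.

left front 25; right front 17; back 36.

Rate = 7/10 = 0.7 sts per cm.
left front: 35.5 × 0.7 = 24.85 → 25.
right front: 24 × 0.7 = 16.80 → 17.
back: 51 × 0.7 = 35.70 → 36.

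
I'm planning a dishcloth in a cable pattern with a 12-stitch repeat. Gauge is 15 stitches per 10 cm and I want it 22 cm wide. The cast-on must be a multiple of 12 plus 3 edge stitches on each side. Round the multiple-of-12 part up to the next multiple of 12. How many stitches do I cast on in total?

CO 42 sts.

15 / 10 = 1.5 sts per cm.
22 × 1.5 = 33.00 sts.
Less 6 edge sts → 27.00 for the repeat.
Next multiple of 12: 36.
Add back 6 edge sts → 42.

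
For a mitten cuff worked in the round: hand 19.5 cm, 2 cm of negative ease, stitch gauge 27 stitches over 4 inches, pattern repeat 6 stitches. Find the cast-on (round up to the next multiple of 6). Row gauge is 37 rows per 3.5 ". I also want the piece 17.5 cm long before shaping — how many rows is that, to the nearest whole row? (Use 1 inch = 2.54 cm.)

Finished = 19.5 − 2 = 17.5 cm.
17.5 cm × 1/2.54 = 6.89 inches.
27/4 = 6.75 sts per in; 6.89 × 6.75 = 46.51 sts.
Next multiple of 6 → 48.
17.5 cm = 6.89 inches; × 10.571 = 72.83 → 73 rows.

Cast on 48 stitches; work 73 rows.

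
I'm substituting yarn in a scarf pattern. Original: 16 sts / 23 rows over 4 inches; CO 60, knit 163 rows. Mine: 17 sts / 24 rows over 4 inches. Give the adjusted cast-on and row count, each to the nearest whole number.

Cast on 64 stitches; work 170 rows.

Stitches: 60 × 17/16 = 63.75 → 64.
Rows: 163 × 24/23 = 170.09 → 170.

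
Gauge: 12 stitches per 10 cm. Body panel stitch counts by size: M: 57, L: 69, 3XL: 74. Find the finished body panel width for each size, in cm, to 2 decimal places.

12/10 = 1.2 sts per cm.
M: 57 / 1.2 = 47.500 → 47.50 cm.
L: 69 / 1.2 = 57.500 → 57.50 cm.
3XL: 74 / 1.2 = 61.667 → 61.67 cm.

M 47.50 cm; L 57.50 cm; 3XL 61.67 cm.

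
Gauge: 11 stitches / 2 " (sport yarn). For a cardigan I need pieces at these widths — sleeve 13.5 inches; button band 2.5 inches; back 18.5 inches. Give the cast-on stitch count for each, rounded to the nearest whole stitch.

sleeve 74; button band 14; back 102.

Rate = 11/2 = 5.5 sts per in.
sleeve: 13.5 × 5.5 = 74.25 → 74.
button band: 2.5 × 5.5 = 13.75 → 14.
back: 18.5 × 5.5 = 101.75 → 102.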